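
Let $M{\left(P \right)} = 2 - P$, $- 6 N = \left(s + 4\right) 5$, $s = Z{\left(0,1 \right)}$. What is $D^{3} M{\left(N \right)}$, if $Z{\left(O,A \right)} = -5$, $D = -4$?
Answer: $- \frac{224}{3} \approx -74.667$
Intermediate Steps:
$s = -5$
$N = \frac{5}{6}$ ($N = - \frac{\left(-5 + 4\right) 5}{6} = - \frac{\left(-1\right) 5}{6} = \left(- \frac{1}{6}\right) \left(-5\right) = \frac{5}{6} \approx 0.83333$)
$D^{3} M{\left(N \right)} = \left(-4\right)^{3} \left(2 - \frac{5}{6}\right) = - 64 \left(2 - \frac{5}{6}\right) = \left(-64\right) \frac{7}{6} = - \frac{224}{3}$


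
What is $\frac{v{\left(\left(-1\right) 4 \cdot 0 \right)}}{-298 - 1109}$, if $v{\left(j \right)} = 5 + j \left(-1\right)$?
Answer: $- \frac{5}{1407} \approx -0.0035537$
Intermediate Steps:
$v{\left(j \right)} = 5 - j$
$\frac{v{\left(\left(-1\right) 4 \cdot 0 \right)}}{-298 - 1109} = \frac{5 - \left(-1\right) 4 \cdot 0}{-298 - 1109} = \frac{5 - \left(-4\right) 0}{-1407} = - \frac{5 - 0}{1407} = - \frac{5 + 0}{1407} = \left(- \frac{1}{1407}\right) 5 = - \frac{5}{1407}$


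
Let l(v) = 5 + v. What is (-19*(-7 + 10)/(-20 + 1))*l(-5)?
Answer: 0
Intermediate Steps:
(-19*(-7 + 10)/(-20 + 1))*l(-5) = (-19*(-7 + 10)/(-20 + 1))*(5 - 5) = -57/(-19)*0 = -57*(-1)/19*0 = -19*(-3/19)*0 = 3*0 = 0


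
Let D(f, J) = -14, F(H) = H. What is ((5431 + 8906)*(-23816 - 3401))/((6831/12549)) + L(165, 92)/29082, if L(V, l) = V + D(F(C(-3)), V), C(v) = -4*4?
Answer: -5274340503751883/7357746 ≈ -7.1684e+8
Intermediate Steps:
C(v) = -16
L(V, l) = -14 + V (L(V, l) = V - 14 = -14 + V)
((5431 + 8906)*(-23816 - 3401))/((6831/12549)) + L(165, 92)/29082 = ((5431 + 8906)*(-23816 - 3401))/((6831/12549)) + (-14 + 165)/29082 = (14337*(-27217))/((6831*(1/12549))) + 151*(1/29082) = -390210129/2277/4183 + 151/29082 = -390210129*4183/2277 + 151/29082 = -181360996623/253 + 151/29082 = -5274340503751883/7357746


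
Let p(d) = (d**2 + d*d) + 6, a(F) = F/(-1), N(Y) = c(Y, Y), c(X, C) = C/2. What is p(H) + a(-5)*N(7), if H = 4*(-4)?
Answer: 1071/2 ≈ 535.50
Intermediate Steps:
H = -16
c(X, C) = C/2 (c(X, C) = C*(1/2) = C/2)
N(Y) = Y/2
a(F) = -F (a(F) = F*(-1) = -F)
p(d) = 6 + 2*d**2 (p(d) = (d**2 + d**2) + 6 = 2*d**2 + 6 = 6 + 2*d**2)
p(H) + a(-5)*N(7) = (6 + 2*(-16)**2) + (-1*(-5))*((1/2)*7) = (6 + 2*256) + 5*(7/2) = (6 + 512) + 35/2 = 518 + 35/2 = 1071/2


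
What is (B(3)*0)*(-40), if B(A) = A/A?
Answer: 0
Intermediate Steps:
B(A) = 1
(B(3)*0)*(-40) = (1*0)*(-40) = 0*(-40) = 0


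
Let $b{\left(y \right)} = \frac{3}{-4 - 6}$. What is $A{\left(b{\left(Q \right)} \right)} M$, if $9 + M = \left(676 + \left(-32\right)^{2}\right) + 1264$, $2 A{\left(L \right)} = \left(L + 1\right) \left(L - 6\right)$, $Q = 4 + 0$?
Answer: $- \frac{260631}{40} \approx -6515.8$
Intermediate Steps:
$Q = 4$
$b{\left(y \right)} = - \frac{3}{10}$ ($b{\left(y \right)} = \frac{3}{-4 - 6} = \frac{3}{-10} = 3 \left(- \frac{1}{10}\right) = - \frac{3}{10}$)
$A{\left(L \right)} = \frac{\left(1 + L\right) \left(-6 + L\right)}{2}$ ($A{\left(L \right)} = \frac{\left(L + 1\right) \left(L - 6\right)}{2} = \frac{\left(1 + L\right) \left(-6 + L\right)}{2}$)
$M = 2955$ ($M = -9 + \left(\left(676 + \left(-32\right)^{2}\right) + 1264\right) = -9 + \left(\left(676 + 1024\right) + 1264\right) = -9 + \left(1700 + 1264\right) = -9 + 2964 = 2955$)
$A{\left(b{\left(Q \right)} \right)} M = \left(-3 + \frac{\left(- \frac{3}{10}\right)^{2}}{2} - - \frac{3}{4}\right) 2955 = \left(-3 + \frac{1}{2} \cdot \frac{9}{100} + \frac{3}{4}\right) 2955 = \left(-3 + \frac{9}{200} + \frac{3}{4}\right) 2955 = \left(- \frac{441}{200}\right) 2955 = - \frac{260631}{40}$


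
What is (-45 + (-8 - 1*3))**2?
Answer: 3136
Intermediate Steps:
(-45 + (-8 - 1*3))**2 = (-45 + (-8 - 3))**2 = (-45 - 11)**2 = (-56)**2 = 3136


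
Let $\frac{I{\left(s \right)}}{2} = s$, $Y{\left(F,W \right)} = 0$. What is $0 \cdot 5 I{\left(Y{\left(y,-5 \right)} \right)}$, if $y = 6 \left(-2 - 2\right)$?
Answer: $0$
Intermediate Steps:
$y = -24$ ($y = 6 \left(-4\right) = -24$)
$I{\left(s \right)} = 2 s$
$0 \cdot 5 I{\left(Y{\left(y,-5 \right)} \right)} = 0 \cdot 5 \cdot 2 \cdot 0 = 0 \cdot 0 = 0$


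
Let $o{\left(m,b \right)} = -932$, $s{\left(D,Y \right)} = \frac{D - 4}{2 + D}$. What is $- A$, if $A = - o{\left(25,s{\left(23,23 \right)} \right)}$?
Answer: $-932$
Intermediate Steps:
$s{\left(D,Y \right)} = \frac{-4 + D}{2 + D}$
$A = 932$ ($A = \left(-1\right) \left(-932\right) = 932$)
$- A = \left(-1\right) 932 = -932$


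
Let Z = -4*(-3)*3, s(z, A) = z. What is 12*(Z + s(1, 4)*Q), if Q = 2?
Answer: 456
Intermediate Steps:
Z = 36 (Z = 12*3 = 36)
12*(Z + s(1, 4)*Q) = 12*(36 + 1*2) = 12*(36 + 2) = 12*38 = 456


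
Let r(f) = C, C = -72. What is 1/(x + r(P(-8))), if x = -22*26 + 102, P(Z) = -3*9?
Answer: -1/542 ≈ -0.0018450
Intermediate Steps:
P(Z) = -27
r(f) = -72
x = -470 (x = -572 + 102 = -470)
1/(x + r(P(-8))) = 1/(-470 - 72) = 1/(-542) = -1/542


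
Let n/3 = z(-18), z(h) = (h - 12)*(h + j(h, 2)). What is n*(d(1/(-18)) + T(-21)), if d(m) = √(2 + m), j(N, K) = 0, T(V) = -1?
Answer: -1620 + 270*√70 ≈ 638.98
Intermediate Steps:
z(h) = h*(-12 + h) (z(h) = (h - 12)*(h + 0) = (-12 + h)*h = h*(-12 + h))
n = 1620 (n = 3*(-18*(-12 - 18)) = 3*(-18*(-30)) = 3*540 = 1620)
n*(d(1/(-18)) + T(-21)) = 1620*(√(2 + 1/(-18)) - 1) = 1620*(√(2 - 1/18) - 1) = 1620*(√(35/18) - 1) = 1620*(√70/6 - 1) = 1620*(-1 + √70/6) = -1620 + 270*√70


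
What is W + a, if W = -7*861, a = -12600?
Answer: -18627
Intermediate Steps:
W = -6027
W + a = -6027 - 12600 = -18627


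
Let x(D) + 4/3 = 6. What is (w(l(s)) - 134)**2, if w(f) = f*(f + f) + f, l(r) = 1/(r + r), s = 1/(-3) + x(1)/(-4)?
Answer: 1456849/81 ≈ 17986.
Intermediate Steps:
x(D) = 14/3 (x(D) = -4/3 + 6 = 14/3)
s = -3/2 (s = 1/(-3) + (14/3)/(-4) = 1*(-1/3) + (14/3)*(-1/4) = -1/3 - 7/6 = -3/2 ≈ -1.5000)
l(r) = 1/(2*r)
w(f) = f + 2*f**2 (w(f) = f*(2*f) + f = 2*f**2 + f = f + 2*f**2)
(w(l(s)) - 134)**2 = ((1/(2*(-3/2)))*(1 + 2*(1/(2*(-3/2)))) - 134)**2 = (((1/2)*(-2/3))*(1 + 2*((1/2)*(-2/3))) - 134)**2 = (-(1 + 2*(-1/3))/3 - 134)**2 = (-(1 - 2/3)/3 - 134)**2 = (-1/3*1/3 - 134)**2 = (-1/9 - 134)**2 = (-1207/9)**2 = 1456849/81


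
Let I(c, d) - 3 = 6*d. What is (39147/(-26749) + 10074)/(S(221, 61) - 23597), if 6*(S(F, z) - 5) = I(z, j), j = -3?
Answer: -538860558/1262258561 ≈ -0.42690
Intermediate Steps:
I(c, d) = 3 + 6*d
S(F, z) = 5/2 (S(F, z) = 5 + (3 + 6*(-3))/6 = 5 + (3 - 18)/6 = 5 + (1/6)*(-15) = 5 - 5/2 = 5/2)
(39147/(-26749) + 10074)/(S(221, 61) - 23597) = (39147/(-26749) + 10074)/(5/2 - 23597) = (39147*(-1/26749) + 10074)/(-47189/2) = (-39147/26749 + 10074)*(-2/47189) = (269430279/26749)*(-2/47189) = -538860558/1262258561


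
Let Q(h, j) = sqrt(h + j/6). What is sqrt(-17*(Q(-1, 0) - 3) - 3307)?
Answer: sqrt(-3256 - 17*I) ≈ 0.149 - 57.062*I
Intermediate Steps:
Q(h, j) = sqrt(h + j/6) (Q(h, j) = sqrt(h + j*(1/6)) = sqrt(h + j/6))
sqrt(-17*(Q(-1, 0) - 3) - 3307) = sqrt(-17*(sqrt(6*0 + 36*(-1))/6 - 3) - 3307) = sqrt(-17*(sqrt(0 - 36)/6 - 3) - 3307) = sqrt(-17*(sqrt(-36)/6 - 3) - 3307) = sqrt(-17*((6*I)/6 - 3) - 3307) = sqrt(-17*(I - 3) - 3307) = sqrt(-17*(-3 + I) - 3307) = sqrt((51 - 17*I) - 3307) = sqrt(-3256 - 17*I)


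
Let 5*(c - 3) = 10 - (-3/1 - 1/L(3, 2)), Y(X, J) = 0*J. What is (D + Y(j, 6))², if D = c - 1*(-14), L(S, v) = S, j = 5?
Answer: 3481/9 ≈ 386.78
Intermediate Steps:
Y(X, J) = 0
c = 17/3 (c = 3 + (10 - (-3/1 - 1/3))/5 = 3 + (10 - (-3*1 - 1*⅓))/5 = 3 + (10 - (-3 - ⅓))/5 = 3 + (10 - 1*(-10/3))/5 = 3 + (10 + 10/3)/5 = 3 + (⅕)*(40/3) = 3 + 8/3 = 17/3 ≈ 5.6667)
D = 59/3 (D = 17/3 - 1*(-14) = 17/3 + 14 = 59/3 ≈ 19.667)
(D + Y(j, 6))² = (59/3 + 0)² = (59/3)² = 3481/9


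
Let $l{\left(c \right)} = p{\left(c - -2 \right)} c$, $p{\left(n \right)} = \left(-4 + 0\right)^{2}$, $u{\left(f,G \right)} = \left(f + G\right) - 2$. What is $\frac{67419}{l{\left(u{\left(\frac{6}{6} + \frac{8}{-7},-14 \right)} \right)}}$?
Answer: $- \frac{471933}{1808} \approx -261.02$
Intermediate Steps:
$u{\left(f,G \right)} = -2 + G + f$ ($u{\left(f,G \right)} = \left(G + f\right) - 2 = -2 + G + f$)
$p{\left(n \right)} = 16$ ($p{\left(n \right)} = \left(-4\right)^{2} = 16$)
$l{\left(c \right)} = 16 c$
$\frac{67419}{l{\left(u{\left(\frac{6}{6} + \frac{8}{-7},-14 \right)} \right)}} = \frac{67419}{16 \left(-2 - 14 + \left(\frac{6}{6} + \frac{8}{-7}\right)\right)} = \frac{67419}{16 \left(-2 - 14 + \left(6 \cdot \frac{1}{6} + 8 \left(- \frac{1}{7}\right)\right)\right)} = \frac{67419}{16 \left(-2 - 14 + \left(1 - \frac{8}{7}\right)\right)} = \frac{67419}{16 \left(-2 - 14 - \frac{1}{7}\right)} = \frac{67419}{16 \left(- \frac{113}{7}\right)} = \frac{67419}{- \frac{1808}{7}} = 67419 \left(- \frac{7}{1808}\right) = - \frac{471933}{1808}$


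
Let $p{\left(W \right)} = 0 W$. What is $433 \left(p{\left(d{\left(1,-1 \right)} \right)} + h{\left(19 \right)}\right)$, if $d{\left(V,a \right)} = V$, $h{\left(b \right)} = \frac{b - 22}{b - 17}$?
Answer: $- \frac{1299}{2} \approx -649.5$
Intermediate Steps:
$h{\left(b \right)} = \frac{-22 + b}{-17 + b}$
$p{\left(W \right)} = 0$
$433 \left(p{\left(d{\left(1,-1 \right)} \right)} + h{\left(19 \right)}\right) = 433 \left(0 + \frac{-22 + 19}{-17 + 19}\right) = 433 \left(0 + \frac{1}{2} \left(-3\right)\right) = 433 \left(0 - \frac{3}{2}\right) = 433 \left(- \frac{3}{2}\right) = - \frac{1299}{2}$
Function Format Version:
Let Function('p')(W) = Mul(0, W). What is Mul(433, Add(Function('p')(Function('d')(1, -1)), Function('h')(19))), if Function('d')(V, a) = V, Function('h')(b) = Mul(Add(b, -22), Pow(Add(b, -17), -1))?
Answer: Rational(-1299, 2) ≈ -649.50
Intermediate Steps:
Function('h')(b) = Mul(Pow(Add(-17, b), -1), Add(-22, b)) (Function('h')(b) = Mul(Add(-22, b), Pow(Add(-17, b), -1)) = Mul(Pow(Add(-17, b), -1), Add(-22, b)))
Function('p')(W) = 0
Mul(433, Add(Function('p')(Function('d')(1, -1)), Function('h')(19))) = Mul(433, Add(0, Mul(Pow(Add(-17, 19), -1), Add(-22, 19)))) = Mul(433, Add(0, Mul(Pow(2, -1), -3))) = Mul(433, Add(0, Mul(Rational(1, 2), -3))) = Mul(433, Add(0, Rational(-3, 2))) = Mul(433, Rational(-3, 2)) = Rational(-1299, 2)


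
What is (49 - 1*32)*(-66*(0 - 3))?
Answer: 3366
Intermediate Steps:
(49 - 1*32)*(-66*(0 - 3)) = (49 - 32)*(-66*(-3)) = 17*(-11*(-18)) = 17*198 = 3366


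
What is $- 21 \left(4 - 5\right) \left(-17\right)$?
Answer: $-357$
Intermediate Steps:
$- 21 \left(4 - 5\right) \left(-17\right) = \left(-21\right) \left(-1\right) \left(-17\right) = 21 \left(-17\right) = -357$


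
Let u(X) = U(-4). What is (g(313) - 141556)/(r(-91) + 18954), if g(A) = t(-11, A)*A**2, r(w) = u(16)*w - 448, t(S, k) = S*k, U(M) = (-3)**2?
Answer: -337448823/17687 ≈ -19079.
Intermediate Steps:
U(M) = 9
u(X) = 9
r(w) = -448 + 9*w (r(w) = 9*w - 448 = -448 + 9*w)
g(A) = -11*A**3 (g(A) = (-11*A)*A**2 = -11*A**3)
(g(313) - 141556)/(r(-91) + 18954) = (-11*313**3 - 141556)/((-448 + 9*(-91)) + 18954) = (-11*30664297 - 141556)/((-448 - 819) + 18954) = (-337307267 - 141556)/(-1267 + 18954) = -337448823/17687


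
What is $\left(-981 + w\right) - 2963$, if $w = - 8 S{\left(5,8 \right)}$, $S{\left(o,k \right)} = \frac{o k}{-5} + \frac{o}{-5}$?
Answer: $-3872$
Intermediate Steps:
$S{\left(o,k \right)} = - \frac{o}{5} - \frac{k o}{5}$ ($S{\left(o,k \right)} = k o \left(- \frac{1}{5}\right) + o \left(- \frac{1}{5}\right) = - \frac{k o}{5} - \frac{o}{5} = - \frac{o}{5} - \frac{k o}{5}$)
$w = 72$ ($w = - 8 \left(\left(- \frac{1}{5}\right) 5 \left(1 + 8\right)\right) = - 8 \left(\left(- \frac{1}{5}\right) 5 \cdot 9\right) = \left(-8\right) \left(-9\right) = 72$)
$\left(-981 + w\right) - 2963 = \left(-981 + 72\right) - 2963 = -909 - 2963 = -3872$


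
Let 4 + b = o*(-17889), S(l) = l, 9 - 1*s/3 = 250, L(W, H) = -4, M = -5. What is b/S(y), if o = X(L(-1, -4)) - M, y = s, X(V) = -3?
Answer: 35782/723 ≈ 49.491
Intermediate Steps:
s = -723 (s = 27 - 3*250 = 27 - 750 = -723)
y = -723
o = 2 (o = -3 - 1*(-5) = -3 + 5 = 2)
b = -35782 (b = -4 + 2*(-17889) = -4 - 35778 = -35782)
b/S(y) = -35782/(-723) = -35782*(-1/723) = 35782/723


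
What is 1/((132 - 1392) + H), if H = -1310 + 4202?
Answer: 1/1632 ≈ 0.00061275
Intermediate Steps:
H = 2892
1/((132 - 1392) + H) = 1/((132 - 1392) + 2892) = 1/(-1260 + 2892) = 1/1632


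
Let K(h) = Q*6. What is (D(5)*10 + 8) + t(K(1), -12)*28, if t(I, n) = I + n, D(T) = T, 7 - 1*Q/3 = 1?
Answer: 2746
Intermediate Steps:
Q = 18 (Q = 21 - 3*1 = 21 - 3 = 18)
K(h) = 108 (K(h) = 18*6 = 108)
(D(5)*10 + 8) + t(K(1), -12)*28 = (5*10 + 8) + (108 - 12)*28 = (50 + 8) + 96*28 = 58 + 2688 = 2746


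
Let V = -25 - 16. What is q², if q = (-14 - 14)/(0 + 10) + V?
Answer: 47961/25 ≈ 1918.4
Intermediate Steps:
V = -41
q = -219/5 (q = (-14 - 14)/(0 + 10) - 41 = -28/10 - 41 = -28*⅒ - 41 = -14/5 - 41 = -219/5 ≈ -43.800)
q² = (-219/5)² = 47961/25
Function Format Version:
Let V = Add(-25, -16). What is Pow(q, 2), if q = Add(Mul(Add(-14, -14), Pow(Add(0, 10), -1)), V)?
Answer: Rational(47961, 25) ≈ 1918.4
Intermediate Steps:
V = -41
q = Rational(-219, 5) (q = Add(Mul(Add(-14, -14), Pow(Add(0, 10), -1)), -41) = Add(Mul(-28, Pow(10, -1)), -41) = Add(Mul(-28, Rational(1, 10)), -41) = Add(Rational(-14, 5), -41) = Rational(-219, 5) ≈ -43.800)
Pow(q, 2) = Pow(Rational(-219, 5), 2) = Rational(47961, 25)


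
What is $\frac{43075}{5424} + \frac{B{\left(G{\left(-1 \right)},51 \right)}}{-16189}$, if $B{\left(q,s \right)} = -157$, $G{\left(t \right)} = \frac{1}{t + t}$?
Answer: $\frac{698192743}{87809136} \approx 7.9513$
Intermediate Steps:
$G{\left(t \right)} = \frac{1}{2 t}$
$\frac{43075}{5424} + \frac{B{\left(G{\left(-1 \right)},51 \right)}}{-16189} = \frac{43075}{5424} - \frac{157}{-16189} = 43075 \cdot \frac{1}{5424} - - \frac{157}{16189} = \frac{43075}{5424} + \frac{157}{16189} = \frac{698192743}{87809136}$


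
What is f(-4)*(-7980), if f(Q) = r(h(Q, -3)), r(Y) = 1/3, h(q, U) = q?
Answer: -2660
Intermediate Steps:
r(Y) = ⅓
f(Q) = ⅓
f(-4)*(-7980) = (⅓)*(-7980) = -2660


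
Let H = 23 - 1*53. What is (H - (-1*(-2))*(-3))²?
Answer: 576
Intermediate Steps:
H = -30 (H = 23 - 53 = -30)
(H - (-1*(-2))*(-3))² = (-30 - (-1*(-2))*(-3))² = (-30 - 2*(-3))² = (-30 - 1*(-6))² = (-30 + 6)² = (-24)² = 576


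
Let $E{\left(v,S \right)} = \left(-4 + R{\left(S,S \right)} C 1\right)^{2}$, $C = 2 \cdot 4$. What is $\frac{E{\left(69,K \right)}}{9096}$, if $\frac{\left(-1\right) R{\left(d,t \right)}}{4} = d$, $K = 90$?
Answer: $\frac{1039682}{1137} \approx 914.41$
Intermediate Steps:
$C = 8$
$R{\left(d,t \right)} = - 4 d$
$E{\left(v,S \right)} = \left(-4 - 32 S\right)^{2}$ ($E{\left(v,S \right)} = \left(-4 + - 4 S 8 \cdot 1\right)^{2} = \left(-4 + - 32 S 1\right)^{2} = \left(-4 - 32 S\right)^{2}$)
$\frac{E{\left(69,K \right)}}{9096} = \frac{16 \left(1 + 8 \cdot 90\right)^{2}}{9096} = 16 \left(1 + 720\right)^{2} \cdot \frac{1}{9096} = 16 \cdot 721^{2} \cdot \frac{1}{9096} = 16 \cdot 519841 \cdot \frac{1}{9096} = 8317456 \cdot \frac{1}{9096} = \frac{1039682}{1137}$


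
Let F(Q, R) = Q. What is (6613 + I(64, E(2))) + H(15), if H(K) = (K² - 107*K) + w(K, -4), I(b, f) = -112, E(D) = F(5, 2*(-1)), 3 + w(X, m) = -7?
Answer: 5111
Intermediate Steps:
w(X, m) = -10 (w(X, m) = -3 - 7 = -10)
E(D) = 5
H(K) = -10 + K² - 107*K (H(K) = (K² - 107*K) - 10 = -10 + K² - 107*K)
(6613 + I(64, E(2))) + H(15) = (6613 - 112) + (-10 + 15² - 107*15) = 6501 + (-10 + 225 - 1605) = 6501 - 1390 = 5111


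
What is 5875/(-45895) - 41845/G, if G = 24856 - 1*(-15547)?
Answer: -431568780/370859137 ≈ -1.1637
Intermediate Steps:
G = 40403 (G = 24856 + 15547 = 40403)
5875/(-45895) - 41845/G = 5875/(-45895) - 41845/40403 = 5875*(-1/45895) - 41845*1/40403 = -1175/9179 - 41845/40403 = -431568780/370859137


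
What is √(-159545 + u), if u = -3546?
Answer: I*√163091 ≈ 403.85*I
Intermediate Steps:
√(-159545 + u) = √(-159545 - 3546) = √(-163091) = I*√163091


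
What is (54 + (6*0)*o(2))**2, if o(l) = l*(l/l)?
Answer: 2916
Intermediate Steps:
o(l) = l (o(l) = l*1 = l)
(54 + (6*0)*o(2))**2 = (54 + (6*0)*2)**2 = (54 + 0*2)**2 = (54 + 0)**2 = 54**2 = 2916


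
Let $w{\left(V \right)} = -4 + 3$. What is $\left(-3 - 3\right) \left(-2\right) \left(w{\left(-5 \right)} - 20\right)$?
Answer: $-252$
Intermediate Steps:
$w{\left(V \right)} = -1$
$\left(-3 - 3\right) \left(-2\right) \left(w{\left(-5 \right)} - 20\right) = \left(-3 - 3\right) \left(-2\right) \left(-1 - 20\right) = \left(-6\right) \left(-2\right) \left(-21\right) = 12 \left(-21\right) = -252$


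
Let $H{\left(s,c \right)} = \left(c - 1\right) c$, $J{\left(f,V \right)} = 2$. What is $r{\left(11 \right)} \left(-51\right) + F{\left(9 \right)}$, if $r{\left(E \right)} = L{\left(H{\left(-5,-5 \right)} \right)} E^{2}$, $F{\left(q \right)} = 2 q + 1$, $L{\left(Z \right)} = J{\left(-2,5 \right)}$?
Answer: $-12323$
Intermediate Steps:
$H{\left(s,c \right)} = c \left(-1 + c\right)$ ($H{\left(s,c \right)} = \left(-1 + c\right) c = c \left(-1 + c\right)$)
$L{\left(Z \right)} = 2$
$F{\left(q \right)} = 1 + 2 q$
$r{\left(E \right)} = 2 E^{2}$
$r{\left(11 \right)} \left(-51\right) + F{\left(9 \right)} = 2 \cdot 11^{2} \left(-51\right) + \left(1 + 2 \cdot 9\right) = 2 \cdot 121 \left(-51\right) + \left(1 + 18\right) = 242 \left(-51\right) + 19 = -12342 + 19 = -12323$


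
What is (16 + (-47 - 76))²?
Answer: 11449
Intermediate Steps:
(16 + (-47 - 76))² = (16 - 123)² = (-107)² = 11449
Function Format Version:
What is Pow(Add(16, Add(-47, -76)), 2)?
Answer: 11449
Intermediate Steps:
Pow(Add(16, Add(-47, -76)), 2) = Pow(Add(16, -123), 2) = Pow(-107, 2) = 11449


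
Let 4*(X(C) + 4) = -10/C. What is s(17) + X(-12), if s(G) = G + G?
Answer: 725/24 ≈ 30.208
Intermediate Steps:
s(G) = 2*G
X(C) = -4 - 5/(2*C) (X(C) = -4 + (-10/C)/4 = -4 - 5/(2*C))
s(17) + X(-12) = 2*17 + (-4 - 5/2/(-12)) = 34 + (-4 - 5/2*(-1/12)) = 34 + (-4 + 5/24) = 34 - 91/24 = 725/24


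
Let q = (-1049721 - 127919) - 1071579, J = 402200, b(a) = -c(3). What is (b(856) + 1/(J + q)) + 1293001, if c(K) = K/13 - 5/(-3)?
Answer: 10348840274144/8003749 ≈ 1.2930e+6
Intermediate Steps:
c(K) = 5/3 + K/13 (c(K) = K*(1/13) - 5*(-⅓) = K/13 + 5/3 = 5/3 + K/13)
b(a) = -74/39 (b(a) = -(5/3 + (1/13)*3) = -(5/3 + 3/13) = -1*74/39 = -74/39)
q = -2249219 (q = -1177640 - 1071579 = -2249219)
(b(856) + 1/(J + q)) + 1293001 = (-74/39 + 1/(402200 - 2249219)) + 1293001 = (-74/39 + 1/(-1847019)) + 1293001 = (-74/39 - 1/1847019) + 1293001 = -15186605/8003749 + 1293001 = 10348840274144/8003749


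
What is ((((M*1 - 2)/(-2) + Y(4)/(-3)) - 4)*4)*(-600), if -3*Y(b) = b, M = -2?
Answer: 11200/3 ≈ 3733.3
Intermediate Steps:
Y(b) = -b/3
((((M*1 - 2)/(-2) + Y(4)/(-3)) - 4)*4)*(-600) = ((((-2*1 - 2)/(-2) - 1/3*4/(-3)) - 4)*4)*(-600) = ((((-2 - 2)*(-1/2) - 4/3*(-1/3)) - 4)*4)*(-600) = (((-4*(-1/2) + 4/9) - 4)*4)*(-600) = (((2 + 4/9) - 4)*4)*(-600) = ((22/9 - 4)*4)*(-600) = -14/9*4*(-600) = -56/9*(-600) = 11200/3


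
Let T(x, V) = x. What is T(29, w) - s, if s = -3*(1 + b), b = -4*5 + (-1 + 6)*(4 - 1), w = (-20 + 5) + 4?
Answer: 17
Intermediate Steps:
w = -11 (w = -15 + 4 = -11)
b = -5 (b = -20 + 5*3 = -20 + 15 = -5)
s = 12 (s = -3*(1 - 5) = -3*(-4) = 12)
T(29, w) - s = 29 - 1*12 = 29 - 12 = 17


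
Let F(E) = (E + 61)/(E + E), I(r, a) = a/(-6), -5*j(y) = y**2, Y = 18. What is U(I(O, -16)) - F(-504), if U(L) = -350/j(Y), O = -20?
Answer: 45013/9072 ≈ 4.9617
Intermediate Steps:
j(y) = -y**2/5
I(r, a) = -a/6 (I(r, a) = a*(-1/6) = -a/6)
F(E) = (61 + E)/(2*E) (F(E) = (61 + E)/((2*E)) = (61 + E)*(1/(2*E)) = (61 + E)/(2*E))
U(L) = 875/162 (U(L) = -350/((-1/5*18**2)) = -350/((-1/5*324)) = -350/(-324/5) = -350*(-5/324) = 875/162)
U(I(O, -16)) - F(-504) = 875/162 - (61 - 504)/(2*(-504)) = 875/162 - (-1)*(-443)/(2*504) = 875/162 - 1*443/1008 = 875/162 - 443/1008 = 45013/9072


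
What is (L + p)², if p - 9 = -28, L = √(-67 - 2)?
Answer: (19 - I*√69)² ≈ 292.0 - 315.65*I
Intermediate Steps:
L = I*√69 (L = √(-69) = I*√69 ≈ 8.3066*I)
p = -19 (p = 9 - 28 = -19)
(L + p)² = (I*√69 - 19)² = (-19 + I*√69)²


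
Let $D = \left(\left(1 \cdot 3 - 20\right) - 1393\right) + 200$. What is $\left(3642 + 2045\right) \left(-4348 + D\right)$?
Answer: $-31608346$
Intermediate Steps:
$D = -1210$ ($D = \left(\left(3 - 20\right) - 1393\right) + 200 = \left(-17 - 1393\right) + 200 = -1410 + 200 = -1210$)
$\left(3642 + 2045\right) \left(-4348 + D\right) = \left(3642 + 2045\right) \left(-4348 - 1210\right) = 5687 \left(-5558\right) = -31608346$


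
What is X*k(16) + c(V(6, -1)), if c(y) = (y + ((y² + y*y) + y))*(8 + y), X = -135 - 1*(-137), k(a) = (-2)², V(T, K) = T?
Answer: 1184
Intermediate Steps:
k(a) = 4
X = 2 (X = -135 + 137 = 2)
c(y) = (8 + y)*(2*y + 2*y²) (c(y) = (y + ((y² + y²) + y))*(8 + y) = (y + (2*y² + y))*(8 + y) = (y + (y + 2*y²))*(8 + y) = (2*y + 2*y²)*(8 + y) = (8 + y)*(2*y + 2*y²))
X*k(16) + c(V(6, -1)) = 2*4 + 2*6*(8 + 6² + 9*6) = 8 + 2*6*(8 + 36 + 54) = 8 + 2*6*98 = 8 + 1176 = 1184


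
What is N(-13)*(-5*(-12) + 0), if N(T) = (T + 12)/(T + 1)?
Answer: 5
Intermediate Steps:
N(T) = (12 + T)/(1 + T)
N(-13)*(-5*(-12) + 0) = ((12 - 13)/(1 - 13))*(-5*(-12) + 0) = (-1/(-12))*(60 + 0) = -1/12*(-1)*60 = (1/12)*60 = 5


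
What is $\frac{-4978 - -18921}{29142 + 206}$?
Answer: $\frac{13943}{29348} \approx 0.47509$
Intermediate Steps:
$\frac{-4978 - -18921}{29142 + 206} = \frac{-4978 + 18921}{29348} = 13943 \cdot \frac{1}{29348} = \frac{13943}{29348}$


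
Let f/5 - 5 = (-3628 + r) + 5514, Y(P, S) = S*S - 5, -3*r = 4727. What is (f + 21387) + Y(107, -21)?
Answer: 70199/3 ≈ 23400.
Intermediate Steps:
r = -4727/3 (r = -⅓*4727 = -4727/3 ≈ -1575.7)
Y(P, S) = -5 + S² (Y(P, S) = S² - 5 = -5 + S²)
f = 4730/3 (f = 25 + 5*((-3628 - 4727/3) + 5514) = 25 + 5*(-15611/3 + 5514) = 25 + 5*(931/3) = 25 + 4655/3 = 4730/3 ≈ 1576.7)
(f + 21387) + Y(107, -21) = (4730/3 + 21387) + (-5 + (-21)²) = 68891/3 + (-5 + 441) = 68891/3 + 436 = 70199/3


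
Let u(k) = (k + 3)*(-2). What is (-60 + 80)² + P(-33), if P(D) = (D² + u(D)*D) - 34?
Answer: -525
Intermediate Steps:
u(k) = -6 - 2*k (u(k) = (3 + k)*(-2) = -6 - 2*k)
P(D) = -34 + D² + D*(-6 - 2*D) (P(D) = (D² + (-6 - 2*D)*D) - 34 = (D² + D*(-6 - 2*D)) - 34 = -34 + D² + D*(-6 - 2*D))
(-60 + 80)² + P(-33) = (-60 + 80)² + (-34 - 1*(-33)² - 6*(-33)) = 20² + (-34 - 1*1089 + 198) = 400 + (-34 - 1089 + 198) = 400 - 925 = -525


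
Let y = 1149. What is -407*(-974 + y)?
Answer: -71225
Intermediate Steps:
-407*(-974 + y) = -407*(-974 + 1149) = -407*175 = -71225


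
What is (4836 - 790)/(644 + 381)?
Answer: 4046/1025 ≈ 3.9473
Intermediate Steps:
(4836 - 790)/(644 + 381) = 4046/1025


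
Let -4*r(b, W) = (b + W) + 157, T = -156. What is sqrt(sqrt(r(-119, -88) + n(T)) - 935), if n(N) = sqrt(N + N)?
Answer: sqrt(-3740 + 2*sqrt(2)*sqrt(25 + 4*I*sqrt(78)))/2 ≈ 0.035032 + 30.51*I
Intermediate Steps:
r(b, W) = -157/4 - W/4 - b/4 (r(b, W) = -((b + W) + 157)/4 = -((W + b) + 157)/4 = -(157 + W + b)/4 = -157/4 - W/4 - b/4)
n(N) = sqrt(2)*sqrt(N) (n(N) = sqrt(2*N) = sqrt(2)*sqrt(N))
sqrt(sqrt(r(-119, -88) + n(T)) - 935) = sqrt(sqrt((-157/4 - 1/4*(-88) - 1/4*(-119)) + sqrt(2)*sqrt(-156)) - 935) = sqrt(sqrt((-157/4 + 22 + 119/4) + sqrt(2)*(2*I*sqrt(39))) - 935) = sqrt(sqrt(25/2 + 2*I*sqrt(78)) - 935) = sqrt(-935 + sqrt(25/2 + 2*I*sqrt(78)))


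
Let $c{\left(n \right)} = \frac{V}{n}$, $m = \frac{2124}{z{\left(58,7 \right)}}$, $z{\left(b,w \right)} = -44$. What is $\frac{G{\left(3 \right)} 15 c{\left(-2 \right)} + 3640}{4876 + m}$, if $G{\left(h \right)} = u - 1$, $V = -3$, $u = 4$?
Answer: $\frac{16313}{21242} \approx 0.76796$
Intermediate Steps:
$m = - \frac{531}{11}$ ($m = \frac{2124}{-44} = 2124 \left(- \frac{1}{44}\right) = - \frac{531}{11} \approx -48.273$)
$c{\left(n \right)} = - \frac{3}{n}$
$G{\left(h \right)} = 3$ ($G{\left(h \right)} = 4 - 1 = 3$)
$\frac{G{\left(3 \right)} 15 c{\left(-2 \right)} + 3640}{4876 + m} = \frac{3 \cdot 15 \left(- \frac{3}{-2}\right) + 3640}{4876 - \frac{531}{11}} = \frac{45 \left(\left(-3\right) \left(- \frac{1}{2}\right)\right) + 3640}{\frac{53105}{11}} = \left(45 \cdot \frac{3}{2} + 3640\right) \frac{11}{53105} = \left(\frac{135}{2} + 3640\right) \frac{11}{53105} = \frac{7415}{2} \cdot \frac{11}{53105} = \frac{16313}{21242}$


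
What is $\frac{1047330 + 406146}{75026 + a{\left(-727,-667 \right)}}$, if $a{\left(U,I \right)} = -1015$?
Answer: $\frac{1453476}{74011} \approx 19.639$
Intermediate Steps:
$\frac{1047330 + 406146}{75026 + a{\left(-727,-667 \right)}} = \frac{1047330 + 406146}{75026 - 1015} = \frac{1453476}{74011}$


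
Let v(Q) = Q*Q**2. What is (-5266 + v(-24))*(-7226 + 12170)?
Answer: -94380960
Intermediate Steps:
v(Q) = Q**3
(-5266 + v(-24))*(-7226 + 12170) = (-5266 + (-24)**3)*(-7226 + 12170) = (-5266 - 13824)*4944 = -19090*4944 = -94380960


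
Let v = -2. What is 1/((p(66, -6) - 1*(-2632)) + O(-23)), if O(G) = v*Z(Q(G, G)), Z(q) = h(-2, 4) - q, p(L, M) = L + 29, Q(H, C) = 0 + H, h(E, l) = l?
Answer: 1/2673 ≈ 0.00037411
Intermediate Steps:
Q(H, C) = H
p(L, M) = 29 + L
Z(q) = 4 - q
O(G) = -8 + 2*G (O(G) = -2*(4 - G) = -8 + 2*G)
1/((p(66, -6) - 1*(-2632)) + O(-23)) = 1/(((29 + 66) - 1*(-2632)) + (-8 + 2*(-23))) = 1/((95 + 2632) + (-8 - 46)) = 1/(2727 - 54) = 1/2673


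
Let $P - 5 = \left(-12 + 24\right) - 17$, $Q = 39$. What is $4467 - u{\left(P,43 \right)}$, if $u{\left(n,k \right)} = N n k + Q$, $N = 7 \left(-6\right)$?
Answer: $4428$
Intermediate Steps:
$N = -42$
$P = 0$ ($P = 5 + \left(\left(-12 + 24\right) - 17\right) = 5 + \left(12 - 17\right) = 5 - 5 = 0$)
$u{\left(n,k \right)} = 39 - 42 k n$ ($u{\left(n,k \right)} = - 42 n k + 39 = - 42 k n + 39 = 39 - 42 k n$)
$4467 - u{\left(P,43 \right)} = 4467 - \left(39 - 1806 \cdot 0\right) = 4467 - \left(39 + 0\right) = 4467 - 39 = 4428$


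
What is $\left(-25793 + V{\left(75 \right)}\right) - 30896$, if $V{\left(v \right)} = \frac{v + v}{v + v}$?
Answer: $-56688$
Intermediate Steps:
$V{\left(v \right)} = 1$ ($V{\left(v \right)} = \frac{2 v}{2 v} = 2 v \frac{1}{2 v} = 1$)
$\left(-25793 + V{\left(75 \right)}\right) - 30896 = \left(-25793 + 1\right) - 30896 = -25792 - 30896 = -56688$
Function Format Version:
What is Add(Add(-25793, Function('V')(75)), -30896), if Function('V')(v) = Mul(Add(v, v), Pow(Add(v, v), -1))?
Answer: -56688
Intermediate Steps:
Function('V')(v) = 1 (Function('V')(v) = Mul(Mul(2, v), Pow(Mul(2, v), -1)) = Mul(Mul(2, v), Mul(Rational(1, 2), Pow(v, -1))) = 1)
Add(Add(-25793, Function('V')(75)), -30896) = Add(Add(-25793, 1), -30896) = Add(-25792, -30896) = -56688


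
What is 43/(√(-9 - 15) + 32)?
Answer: 172/131 - 43*I*√6/524 ≈ 1.313 - 0.20101*I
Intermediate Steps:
43/(√(-9 - 15) + 32) = 43/(√(-24) + 32) = 43/(2*I*√6 + 32) = 43/(32 + 2*I*√6)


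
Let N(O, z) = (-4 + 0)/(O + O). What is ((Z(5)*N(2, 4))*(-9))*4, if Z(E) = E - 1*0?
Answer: 180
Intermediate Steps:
N(O, z) = -2/O (N(O, z) = -4*1/(2*O) = -2/O)
Z(E) = E (Z(E) = E + 0 = E)
((Z(5)*N(2, 4))*(-9))*4 = ((5*(-2/2))*(-9))*4 = ((5*(-2*½))*(-9))*4 = ((5*(-1))*(-9))*4 = -5*(-9)*4 = 45*4 = 180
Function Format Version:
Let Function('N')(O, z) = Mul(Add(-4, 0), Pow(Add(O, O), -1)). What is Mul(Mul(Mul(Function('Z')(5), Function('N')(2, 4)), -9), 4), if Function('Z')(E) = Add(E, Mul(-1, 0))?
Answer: 180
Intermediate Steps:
Function('N')(O, z) = Mul(-2, Pow(O, -1)) (Function('N')(O, z) = Mul(-4, Pow(Mul(2, O), -1)) = Mul(-4, Mul(Rational(1, 2), Pow(O, -1))) = Mul(-2, Pow(O, -1)))
Function('Z')(E) = E (Function('Z')(E) = Add(E, 0) = E)
Mul(Mul(Mul(Function('Z')(5), Function('N')(2, 4)), -9), 4) = Mul(Mul(Mul(5, Mul(-2, Pow(2, -1))), -9), 4) = Mul(Mul(Mul(5, Mul(-2, Rational(1, 2))), -9), 4) = Mul(Mul(Mul(5, -1), -9), 4) = Mul(Mul(-5, -9), 4) = Mul(45, 4) = 180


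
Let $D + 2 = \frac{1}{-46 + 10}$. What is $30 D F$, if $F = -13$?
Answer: $\frac{4745}{6} \approx 790.83$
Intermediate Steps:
$D = - \frac{73}{36}$ ($D = -2 + \frac{1}{-46 + 10} = -2 + \frac{1}{-36} = -2 - \frac{1}{36} = - \frac{73}{36} \approx -2.0278$)
$30 D F = 30 \left(- \frac{73}{36}\right) \left(-13\right) = \left(- \frac{365}{6}\right) \left(-13\right) = \frac{4745}{6}$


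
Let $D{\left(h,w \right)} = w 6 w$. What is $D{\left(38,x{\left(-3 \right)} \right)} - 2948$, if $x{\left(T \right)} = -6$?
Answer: $-2732$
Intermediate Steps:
$D{\left(h,w \right)} = 6 w^{2}$ ($D{\left(h,w \right)} = 6 w w = 6 w^{2}$)
$D{\left(38,x{\left(-3 \right)} \right)} - 2948 = 6 \left(-6\right)^{2} - 2948 = 6 \cdot 36 - 2948 = 216 - 2948 = -2732$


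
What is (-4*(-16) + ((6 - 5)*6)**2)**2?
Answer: 10000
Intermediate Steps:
(-4*(-16) + ((6 - 5)*6)**2)**2 = (64 + (1*6)**2)**2 = (64 + 6**2)**2 = (64 + 36)**2 = 100**2 = 10000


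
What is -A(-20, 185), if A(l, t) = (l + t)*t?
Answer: -30525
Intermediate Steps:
A(l, t) = t*(l + t)
-A(-20, 185) = -185*(-20 + 185) = -185*165 = -1*30525 = -30525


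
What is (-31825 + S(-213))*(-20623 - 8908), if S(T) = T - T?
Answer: 939824075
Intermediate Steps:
S(T) = 0
(-31825 + S(-213))*(-20623 - 8908) = (-31825 + 0)*(-20623 - 8908) = -31825*(-29531) = 939824075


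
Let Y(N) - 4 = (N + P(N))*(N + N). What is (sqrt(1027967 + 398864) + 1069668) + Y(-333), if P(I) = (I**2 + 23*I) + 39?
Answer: -67485704 + 7*sqrt(29119) ≈ -6.7485e+7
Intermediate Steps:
P(I) = 39 + I**2 + 23*I
Y(N) = 4 + 2*N*(39 + N**2 + 24*N) (Y(N) = 4 + (N + (39 + N**2 + 23*N))*(N + N) = 4 + (39 + N**2 + 24*N)*(2*N) = 4 + 2*N*(39 + N**2 + 24*N))
(sqrt(1027967 + 398864) + 1069668) + Y(-333) = (sqrt(1027967 + 398864) + 1069668) + (4 + 2*(-333)**3 + 48*(-333)**2 + 78*(-333)) = (sqrt(1426831) + 1069668) + (4 + 2*(-36926037) + 48*110889 - 25974) = (7*sqrt(29119) + 1069668) + (4 - 73852074 + 5322672 - 25974) = (1069668 + 7*sqrt(29119)) - 68555372 = -67485704 + 7*sqrt(29119)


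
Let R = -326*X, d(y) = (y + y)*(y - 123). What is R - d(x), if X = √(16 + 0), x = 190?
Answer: -26764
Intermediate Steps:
X = 4 (X = √16 = 4)
d(y) = 2*y*(-123 + y) (d(y) = (2*y)*(-123 + y) = 2*y*(-123 + y))
R = -1304 (R = -326*4 = -1304)
R - d(x) = -1304 - 2*190*(-123 + 190) = -1304 - 2*190*67 = -1304 - 1*25460 = -1304 - 25460 = -26764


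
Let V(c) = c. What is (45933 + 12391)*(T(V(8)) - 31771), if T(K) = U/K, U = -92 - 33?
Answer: -3707846233/2 ≈ -1.8539e+9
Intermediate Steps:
U = -125
T(K) = -125/K
(45933 + 12391)*(T(V(8)) - 31771) = (45933 + 12391)*(-125/8 - 31771) = 58324*(-125*1/8 - 31771) = 58324*(-125/8 - 31771) = 58324*(-254293/8) = -3707846233/2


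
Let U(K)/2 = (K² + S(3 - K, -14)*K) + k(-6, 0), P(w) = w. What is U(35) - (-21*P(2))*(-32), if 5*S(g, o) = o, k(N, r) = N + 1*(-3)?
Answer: 892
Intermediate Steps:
k(N, r) = -3 + N (k(N, r) = N - 3 = -3 + N)
S(g, o) = o/5
U(K) = -18 + 2*K² - 28*K/5 (U(K) = 2*((K² + ((⅕)*(-14))*K) + (-3 - 6)) = 2*((K² - 14*K/5) - 9) = 2*(-9 + K² - 14*K/5) = -18 + 2*K² - 28*K/5)
U(35) - (-21*P(2))*(-32) = (-18 + 2*35² - 28/5*35) - (-21*2)*(-32) = (-18 + 2*1225 - 196) - (-42)*(-32) = (-18 + 2450 - 196) - 1*1344 = 2236 - 1344 = 892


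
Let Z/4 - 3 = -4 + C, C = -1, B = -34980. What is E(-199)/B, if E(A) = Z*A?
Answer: -398/8745 ≈ -0.045512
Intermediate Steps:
Z = -8 (Z = 12 + 4*(-4 - 1) = 12 + 4*(-5) = 12 - 20 = -8)
E(A) = -8*A
E(-199)/B = -8*(-199)/(-34980) = 1592*(-1/34980) = -398/8745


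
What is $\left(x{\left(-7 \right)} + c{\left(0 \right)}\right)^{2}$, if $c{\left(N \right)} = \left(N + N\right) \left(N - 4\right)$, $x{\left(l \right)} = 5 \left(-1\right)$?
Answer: $25$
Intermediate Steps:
$x{\left(l \right)} = -5$
$c{\left(N \right)} = 2 N \left(-4 + N\right)$
$\left(x{\left(-7 \right)} + c{\left(0 \right)}\right)^{2} = \left(-5 + 2 \cdot 0 \left(-4 + 0\right)\right)^{2} = \left(-5 + 2 \cdot 0 \left(-4\right)\right)^{2} = \left(-5 + 0\right)^{2} = \left(-5\right)^{2} = 25$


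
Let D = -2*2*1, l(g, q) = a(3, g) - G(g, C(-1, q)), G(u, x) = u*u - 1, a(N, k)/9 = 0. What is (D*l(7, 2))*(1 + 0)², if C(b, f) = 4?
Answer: 192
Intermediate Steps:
a(N, k) = 0 (a(N, k) = 9*0 = 0)
G(u, x) = -1 + u² (G(u, x) = u² - 1 = -1 + u²)
l(g, q) = 1 - g² (l(g, q) = 0 - (-1 + g²) = 0 + (1 - g²) = 1 - g²)
D = -4 (D = -4*1 = -4)
(D*l(7, 2))*(1 + 0)² = (-4*(1 - 1*7²))*(1 + 0)² = -4*(1 - 1*49)*1² = -4*(1 - 49)*1 = -4*(-48)*1 = 192*1 = 192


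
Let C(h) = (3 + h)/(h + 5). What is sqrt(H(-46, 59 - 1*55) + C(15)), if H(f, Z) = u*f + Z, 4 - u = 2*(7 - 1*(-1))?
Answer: sqrt(55690)/10 ≈ 23.599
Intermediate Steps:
C(h) = (3 + h)/(5 + h)
u = -12 (u = 4 - 2*(7 - 1*(-1)) = 4 - 2*(7 + 1) = 4 - 2*8 = 4 - 1*16 = 4 - 16 = -12)
H(f, Z) = Z - 12*f (H(f, Z) = -12*f + Z = Z - 12*f)
sqrt(H(-46, 59 - 1*55) + C(15)) = sqrt(((59 - 1*55) - 12*(-46)) + (3 + 15)/(5 + 15)) = sqrt(((59 - 55) + 552) + 18/20) = sqrt((4 + 552) + (1/20)*18) = sqrt(556 + 9/10) = sqrt(5569/10) = sqrt(55690)/10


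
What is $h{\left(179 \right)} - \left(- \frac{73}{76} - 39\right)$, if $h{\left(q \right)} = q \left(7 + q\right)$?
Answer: $\frac{2533381}{76} \approx 33334.0$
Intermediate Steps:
$h{\left(179 \right)} - \left(- \frac{73}{76} - 39\right) = 179 \left(7 + 179\right) - \left(- \frac{73}{76} - 39\right) = 179 \cdot 186 - \left(\left(-73\right) \frac{1}{76} - 39\right) = 33294 - \left(- \frac{73}{76} - 39\right) = 33294 - - \frac{3037}{76} = 33294 + \frac{3037}{76} = \frac{2533381}{76}$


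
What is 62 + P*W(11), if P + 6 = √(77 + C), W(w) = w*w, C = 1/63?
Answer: -664 + 242*√8491/21 ≈ 397.88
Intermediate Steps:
C = 1/63 ≈ 0.015873
W(w) = w²
P = -6 + 2*√8491/21 (P = -6 + √(77 + 1/63) = -6 + √(4852/63) = -6 + 2*√8491/21 ≈ 2.7759)
62 + P*W(11) = 62 + (-6 + 2*√8491/21)*11² = 62 + (-6 + 2*√8491/21)*121 = 62 + (-726 + 242*√8491/21) = -664 + 242*√8491/21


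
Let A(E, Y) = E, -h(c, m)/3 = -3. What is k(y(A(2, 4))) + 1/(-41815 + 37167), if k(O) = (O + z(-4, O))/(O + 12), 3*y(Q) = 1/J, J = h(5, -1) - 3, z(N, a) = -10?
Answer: -118887/144088 ≈ -0.82510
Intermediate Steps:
h(c, m) = 9 (h(c, m) = -3*(-3) = 9)
J = 6 (J = 9 - 3 = 6)
y(Q) = 1/18 (y(Q) = (⅓)/6 = (⅓)*(⅙) = 1/18)
k(O) = (-10 + O)/(12 + O) (k(O) = (O - 10)/(O + 12) = (-10 + O)/(12 + O))
k(y(A(2, 4))) + 1/(-41815 + 37167) = (-10 + 1/18)/(12 + 1/18) + 1/(-41815 + 37167) = -179/18/(217/18) + 1/(-4648) = (18/217)*(-179/18) - 1/4648 = -179/217 - 1/4648 = -118887/144088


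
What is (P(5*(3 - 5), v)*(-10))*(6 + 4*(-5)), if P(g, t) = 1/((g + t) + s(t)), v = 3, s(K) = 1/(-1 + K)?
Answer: -280/13 ≈ -21.538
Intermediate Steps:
P(g, t) = 1/(g + t + 1/(-1 + t)) (P(g, t) = 1/((g + t) + 1/(-1 + t)) = 1/(g + t + 1/(-1 + t)))
(P(5*(3 - 5), v)*(-10))*(6 + 4*(-5)) = (((-1 + 3)/(1 + (-1 + 3)*(5*(3 - 5) + 3)))*(-10))*(6 + 4*(-5)) = ((2/(1 + 2*(5*(-2) + 3)))*(-10))*(6 - 20) = ((2/(1 + 2*(-10 + 3)))*(-10))*(-14) = ((2/(1 + 2*(-7)))*(-10))*(-14) = ((2/(1 - 14))*(-10))*(-14) = ((2/(-13))*(-10))*(-14) = (-1/13*2*(-10))*(-14) = -2/13*(-10)*(-14) = (20/13)*(-14) = -280/13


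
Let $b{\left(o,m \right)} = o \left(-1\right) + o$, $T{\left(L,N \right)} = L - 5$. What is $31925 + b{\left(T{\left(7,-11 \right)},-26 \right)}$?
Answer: $31925$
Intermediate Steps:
$T{\left(L,N \right)} = -5 + L$ ($T{\left(L,N \right)} = L - 5 = -5 + L$)
$b{\left(o,m \right)} = 0$ ($b{\left(o,m \right)} = - o + o = 0$)
$31925 + b{\left(T{\left(7,-11 \right)},-26 \right)} = 31925 + 0 = 31925$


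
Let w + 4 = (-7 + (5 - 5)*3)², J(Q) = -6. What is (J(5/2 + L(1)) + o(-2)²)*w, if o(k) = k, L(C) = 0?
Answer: -90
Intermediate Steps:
w = 45 (w = -4 + (-7 + (5 - 5)*3)² = -4 + (-7 + 0*3)² = -4 + (-7 + 0)² = -4 + (-7)² = -4 + 49 = 45)
(J(5/2 + L(1)) + o(-2)²)*w = (-6 + (-2)²)*45 = (-6 + 4)*45 = -2*45 = -90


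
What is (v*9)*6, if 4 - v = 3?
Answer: 54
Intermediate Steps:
v = 1 (v = 4 - 1*3 = 4 - 3 = 1)
(v*9)*6 = (1*9)*6 = 9*6 = 54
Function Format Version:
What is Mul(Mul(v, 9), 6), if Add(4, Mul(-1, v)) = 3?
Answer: 54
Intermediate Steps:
v = 1 (v = Add(4, Mul(-1, 3)) = Add(4, -3) = 1)
Mul(Mul(v, 9), 6) = Mul(Mul(1, 9), 6) = Mul(9, 6) = 54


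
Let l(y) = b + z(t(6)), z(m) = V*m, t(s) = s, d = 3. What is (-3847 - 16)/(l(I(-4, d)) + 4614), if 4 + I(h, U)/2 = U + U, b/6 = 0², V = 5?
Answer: -3863/4644 ≈ -0.83183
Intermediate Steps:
b = 0 (b = 6*0² = 6*0 = 0)
I(h, U) = -8 + 4*U (I(h, U) = -8 + 2*(U + U) = -8 + 2*(2*U) = -8 + 4*U)
z(m) = 5*m
l(y) = 30 (l(y) = 0 + 5*6 = 0 + 30 = 30)
(-3847 - 16)/(l(I(-4, d)) + 4614) = (-3847 - 16)/(30 + 4614) = -3863/4644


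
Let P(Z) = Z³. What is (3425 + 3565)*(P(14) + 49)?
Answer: 19523070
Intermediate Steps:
(3425 + 3565)*(P(14) + 49) = (3425 + 3565)*(14³ + 49) = 6990*(2744 + 49) = 6990*2793 = 19523070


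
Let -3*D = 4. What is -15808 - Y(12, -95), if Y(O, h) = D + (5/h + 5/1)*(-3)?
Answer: -900134/57 ≈ -15792.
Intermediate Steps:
D = -4/3 (D = -⅓*4 = -4/3 ≈ -1.3333)
Y(O, h) = -49/3 - 15/h (Y(O, h) = -4/3 + (5/h + 5/1)*(-3) = -4/3 + (5/h + 5*1)*(-3) = -4/3 + (5/h + 5)*(-3) = -4/3 + (5 + 5/h)*(-3) = -4/3 + (-15 - 15/h) = -49/3 - 15/h)
-15808 - Y(12, -95) = -15808 - (-49/3 - 15/(-95)) = -15808 - (-49/3 - 15*(-1/95)) = -15808 - (-49/3 + 3/19) = -15808 - 1*(-922/57) = -15808 + 922/57 = -900134/57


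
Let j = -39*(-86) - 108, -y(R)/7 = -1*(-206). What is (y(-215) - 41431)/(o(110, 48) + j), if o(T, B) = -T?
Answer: -42873/3136 ≈ -13.671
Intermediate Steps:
y(R) = -1442 (y(R) = -(-7)*(-206) = -7*206 = -1442)
j = 3246 (j = 3354 - 108 = 3246)
(y(-215) - 41431)/(o(110, 48) + j) = (-1442 - 41431)/(-1*110 + 3246) = -42873/(-110 + 3246) = -42873/3136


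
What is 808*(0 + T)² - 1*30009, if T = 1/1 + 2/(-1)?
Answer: -29201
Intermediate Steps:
T = -1 (T = 1*1 + 2*(-1) = 1 - 2 = -1)
808*(0 + T)² - 1*30009 = 808*(0 - 1)² - 1*30009 = 808*(-1)² - 30009 = 808*1 - 30009 = 808 - 30009 = -29201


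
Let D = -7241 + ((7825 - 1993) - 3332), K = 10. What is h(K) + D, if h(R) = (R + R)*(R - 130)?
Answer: -7141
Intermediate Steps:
D = -4741 (D = -7241 + (5832 - 3332) = -7241 + 2500 = -4741)
h(R) = 2*R*(-130 + R) (h(R) = (2*R)*(-130 + R) = 2*R*(-130 + R))
h(K) + D = 2*10*(-130 + 10) - 4741 = 2*10*(-120) - 4741 = -2400 - 4741 = -7141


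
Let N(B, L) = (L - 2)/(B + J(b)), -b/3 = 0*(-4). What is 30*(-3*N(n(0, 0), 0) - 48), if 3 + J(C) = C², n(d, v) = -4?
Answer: -10260/7 ≈ -1465.7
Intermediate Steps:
b = 0 (b = -0*(-4) = -3*0 = 0)
J(C) = -3 + C²
N(B, L) = (-2 + L)/(-3 + B) (N(B, L) = (L - 2)/(B + (-3 + 0²)) = (-2 + L)/(B + (-3 + 0)) = (-2 + L)/(B - 3) = (-2 + L)/(-3 + B))
30*(-3*N(n(0, 0), 0) - 48) = 30*(-3*(2 - 1*0)/(3 - 1*(-4)) - 48) = 30*(-3*(2 + 0)/(3 + 4) - 48) = 30*(-3*2/7 - 48) = 30*(-6/7 - 48) = 30*(-342/7) = -10260/7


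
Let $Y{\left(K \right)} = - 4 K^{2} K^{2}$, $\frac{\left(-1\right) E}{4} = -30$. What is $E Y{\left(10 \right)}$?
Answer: $-4800000$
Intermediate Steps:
$E = 120$ ($E = \left(-4\right) \left(-30\right) = 120$)
$Y{\left(K \right)} = - 4 K^{4}$
$E Y{\left(10 \right)} = 120 \left(- 4 \cdot 10^{4}\right) = 120 \left(\left(-4\right) 10000\right) = 120 \left(-40000\right) = -4800000$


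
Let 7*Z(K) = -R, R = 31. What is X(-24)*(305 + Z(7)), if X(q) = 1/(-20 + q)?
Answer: -526/77 ≈ -6.8312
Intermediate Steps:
Z(K) = -31/7 (Z(K) = (-1*31)/7 = (⅐)*(-31) = -31/7)
X(-24)*(305 + Z(7)) = (305 - 31/7)/(-20 - 24) = (2104/7)/(-44) = -1/44*2104/7 = -526/77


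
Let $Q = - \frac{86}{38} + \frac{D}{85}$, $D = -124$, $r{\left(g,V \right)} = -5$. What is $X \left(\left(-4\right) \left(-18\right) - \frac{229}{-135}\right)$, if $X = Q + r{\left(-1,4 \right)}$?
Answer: $- \frac{140141614}{218025} \approx -642.78$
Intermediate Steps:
$Q = - \frac{6011}{1615}$ ($Q = - \frac{86}{38} - \frac{124}{85} = \left(-86\right) \frac{1}{38} - \frac{124}{85} = - \frac{43}{19} - \frac{124}{85} = - \frac{6011}{1615} \approx -3.722$)
$X = - \frac{14086}{1615}$ ($X = - \frac{6011}{1615} - 5 = - \frac{14086}{1615} \approx -8.722$)
$X \left(\left(-4\right) \left(-18\right) - \frac{229}{-135}\right) = - \frac{14086 \left(\left(-4\right) \left(-18\right) - \frac{229}{-135}\right)}{1615} = - \frac{14086 \left(72 - - \frac{229}{135}\right)}{1615} = - \frac{14086 \left(72 + \frac{229}{135}\right)}{1615} = \left(- \frac{14086}{1615}\right) \frac{9949}{135} = - \frac{140141614}{218025}$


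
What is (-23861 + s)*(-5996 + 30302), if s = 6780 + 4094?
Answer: -315662022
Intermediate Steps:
s = 10874
(-23861 + s)*(-5996 + 30302) = (-23861 + 10874)*(-5996 + 30302) = -12987*24306 = -315662022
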